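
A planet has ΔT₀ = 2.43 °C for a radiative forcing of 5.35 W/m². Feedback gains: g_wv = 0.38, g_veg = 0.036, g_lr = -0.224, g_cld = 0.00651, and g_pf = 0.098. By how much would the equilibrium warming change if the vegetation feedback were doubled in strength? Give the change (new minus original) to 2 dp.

0.19 °C

Original: g = 0.29651, ΔT = 2.43/(1−0.29651) = 3.4542 °C.
With doubled vegetation: g' = 0.33251, ΔT' = 2.43/(1−0.33251) = 3.6405 °C.
Change = 3.6405 − 3.4542 = 0.19 °C.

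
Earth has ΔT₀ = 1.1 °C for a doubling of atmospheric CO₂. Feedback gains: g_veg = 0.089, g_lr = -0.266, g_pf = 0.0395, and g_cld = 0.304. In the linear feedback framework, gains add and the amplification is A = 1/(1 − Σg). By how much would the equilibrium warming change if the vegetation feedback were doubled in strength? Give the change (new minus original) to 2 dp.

0.16 °C

Original: g = 0.1665, ΔT = 1.1/(1−0.1665) = 1.3197 °C.
With doubled vegetation: g' = 0.2555, ΔT' = 1.1/(1−0.2555) = 1.4775 °C.
Change = 1.4775 − 1.3197 = 0.16 °C.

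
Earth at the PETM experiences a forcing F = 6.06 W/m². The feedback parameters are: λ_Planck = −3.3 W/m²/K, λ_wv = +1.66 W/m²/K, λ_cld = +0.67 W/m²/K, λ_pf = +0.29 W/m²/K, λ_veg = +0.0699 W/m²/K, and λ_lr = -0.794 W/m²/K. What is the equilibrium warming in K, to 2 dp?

Net feedback parameter λ = (−3.3) + (+1.66) + (+0.67) + (+0.29) + (+0.0699) + (-0.794) = -1.4041 W/m²/K.
ΔT = −F/λ = −6.06/(-1.4041) = 4.32 K.

4.32 K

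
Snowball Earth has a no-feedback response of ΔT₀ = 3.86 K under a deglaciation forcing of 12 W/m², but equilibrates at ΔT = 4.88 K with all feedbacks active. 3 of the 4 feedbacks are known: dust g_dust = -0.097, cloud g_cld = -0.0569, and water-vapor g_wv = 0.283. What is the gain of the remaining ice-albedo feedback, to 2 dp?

Amplification A = ΔT/ΔT₀ = 4.88/3.86 = 1.264.
Total gain g = 1 − 1/A = 1 − 1/1.264 = 0.2089.
Known gains sum to -0.097 − 0.0569 + 0.283 = 0.1291.
g_ice = 0.2089 − 0.1291 = 0.08.

0.08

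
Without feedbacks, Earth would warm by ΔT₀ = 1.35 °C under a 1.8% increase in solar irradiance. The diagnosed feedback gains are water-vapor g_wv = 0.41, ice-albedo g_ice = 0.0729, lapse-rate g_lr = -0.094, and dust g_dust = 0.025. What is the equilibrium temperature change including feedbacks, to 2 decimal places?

2.30 °C

Total gain g = 0.41 + 0.0729 − 0.094 + 0.025 = 0.4139.
Amplification A = 1/(1 − 0.4139) = 1.706.
ΔT = 1.35 × 1.706 = 2.30 °C.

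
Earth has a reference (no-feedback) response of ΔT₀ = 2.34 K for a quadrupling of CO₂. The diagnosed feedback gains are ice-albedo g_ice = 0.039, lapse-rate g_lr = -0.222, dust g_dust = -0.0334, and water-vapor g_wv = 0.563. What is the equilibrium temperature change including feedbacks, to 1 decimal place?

3.6 K

Total gain g = 0.039 − 0.222 − 0.0334 + 0.563 = 0.3466.
Amplification A = 1/(1 − 0.3466) = 1.53.
ΔT = 2.34 × 1.53 = 3.6 K.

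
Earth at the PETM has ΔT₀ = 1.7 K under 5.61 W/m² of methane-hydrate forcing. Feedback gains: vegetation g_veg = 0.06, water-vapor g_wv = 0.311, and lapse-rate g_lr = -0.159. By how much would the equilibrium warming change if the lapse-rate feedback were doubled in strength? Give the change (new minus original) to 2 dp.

Original: g = 0.212, ΔT = 1.7/(1−0.212) = 2.1574 K.
With doubled lapse-rate: g' = 0.053, ΔT' = 1.7/(1−0.053) = 1.7951 K.
Change = 1.7951 − 2.1574 = -0.36 K.

-0.36 K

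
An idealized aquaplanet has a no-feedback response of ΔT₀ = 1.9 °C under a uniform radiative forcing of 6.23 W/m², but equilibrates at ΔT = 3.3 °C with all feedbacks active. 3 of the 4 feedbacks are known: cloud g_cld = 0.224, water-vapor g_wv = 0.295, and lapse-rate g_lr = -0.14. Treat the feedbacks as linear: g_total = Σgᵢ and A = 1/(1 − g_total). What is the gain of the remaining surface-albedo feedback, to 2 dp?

0.05

Amplification A = ΔT/ΔT₀ = 3.3/1.9 = 1.737.
Total gain g = 1 − 1/A = 1 − 1/1.737 = 0.4243.
Known gains sum to 0.224 + 0.295 − 0.14 = 0.379.
g_alb = 0.4243 − 0.379 = 0.05.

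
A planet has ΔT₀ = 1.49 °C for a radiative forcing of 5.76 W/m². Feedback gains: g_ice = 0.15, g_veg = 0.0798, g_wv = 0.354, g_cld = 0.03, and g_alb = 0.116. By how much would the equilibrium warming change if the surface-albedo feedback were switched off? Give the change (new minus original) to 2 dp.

Original: g = 0.7298, ΔT = 1.49/(1−0.7298) = 5.5144 °C.
Without surface-albedo: g' = 0.6138, ΔT' = 1.49/(1−0.6138) = 3.8581 °C.
Change = 3.8581 − 5.5144 = -1.66 °C.

-1.66 °C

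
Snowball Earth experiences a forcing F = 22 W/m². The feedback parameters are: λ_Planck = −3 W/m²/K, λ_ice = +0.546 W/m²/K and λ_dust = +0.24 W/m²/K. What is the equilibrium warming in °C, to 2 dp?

Net feedback parameter λ = (−3) + (+0.546) + (+0.24) = -2.214 W/m²/K.
ΔT = −F/λ = −22/(-2.214) = 9.94 °C.

9.94 °C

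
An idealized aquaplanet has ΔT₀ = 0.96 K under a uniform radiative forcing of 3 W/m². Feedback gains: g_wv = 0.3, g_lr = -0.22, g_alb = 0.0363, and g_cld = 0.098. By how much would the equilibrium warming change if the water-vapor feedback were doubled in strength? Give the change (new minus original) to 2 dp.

Original: g = 0.2143, ΔT = 0.96/(1−0.2143) = 1.2218 K.
With doubled water-vapor: g' = 0.5143, ΔT' = 0.96/(1−0.5143) = 1.9765 K.
Change = 1.9765 − 1.2218 = 0.75 K.

0.75 K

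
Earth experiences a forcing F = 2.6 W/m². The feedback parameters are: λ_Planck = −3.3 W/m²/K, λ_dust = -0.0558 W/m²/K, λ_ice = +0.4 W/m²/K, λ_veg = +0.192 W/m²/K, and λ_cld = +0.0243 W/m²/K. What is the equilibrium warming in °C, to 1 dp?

Net feedback parameter λ = (−3.3) + (-0.0558) + (+0.4) + (+0.192) + (+0.0243) = -2.7395 W/m²/K.
ΔT = −F/λ = −2.6/(-2.7395) = 0.9 °C.

0.9 °C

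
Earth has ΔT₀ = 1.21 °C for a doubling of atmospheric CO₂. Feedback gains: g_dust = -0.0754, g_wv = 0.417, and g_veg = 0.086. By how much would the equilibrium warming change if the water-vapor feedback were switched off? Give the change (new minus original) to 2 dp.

Original: g = 0.4276, ΔT = 1.21/(1−0.4276) = 2.1139 °C.
Without water-vapor: g' = 0.0106, ΔT' = 1.21/(1−0.0106) = 1.2230 °C.
Change = 1.2230 − 2.1139 = -0.89 °C.

-0.89 °C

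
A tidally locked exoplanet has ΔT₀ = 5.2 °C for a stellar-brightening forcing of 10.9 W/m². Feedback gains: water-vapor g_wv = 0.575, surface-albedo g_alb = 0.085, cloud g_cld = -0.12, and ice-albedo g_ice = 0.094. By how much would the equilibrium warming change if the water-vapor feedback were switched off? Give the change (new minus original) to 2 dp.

Original: g = 0.634, ΔT = 5.2/(1−0.634) = 14.2077 °C.
Without water-vapor: g' = 0.059, ΔT' = 5.2/(1−0.059) = 5.5260 °C.
Change = 5.5260 − 14.2077 = -8.68 °C.

-8.68 °C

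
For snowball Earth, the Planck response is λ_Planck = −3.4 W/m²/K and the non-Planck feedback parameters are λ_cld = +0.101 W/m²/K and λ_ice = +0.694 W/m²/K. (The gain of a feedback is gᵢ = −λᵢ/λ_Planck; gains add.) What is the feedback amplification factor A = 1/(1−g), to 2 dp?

Convert to gains: g_cld = 0.101/3.4 = 0.02971; g_ice = 0.694/3.4 = 0.2041.
Total gain g = 0.23381.
A = 1/(1 − 0.23381) = 1.31.

1.31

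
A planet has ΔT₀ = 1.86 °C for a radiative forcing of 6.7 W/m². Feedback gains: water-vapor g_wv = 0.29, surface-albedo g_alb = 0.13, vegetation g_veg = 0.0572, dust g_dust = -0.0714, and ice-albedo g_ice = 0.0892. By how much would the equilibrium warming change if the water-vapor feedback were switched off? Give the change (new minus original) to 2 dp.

Original: g = 0.495, ΔT = 1.86/(1−0.495) = 3.6832 °C.
Without water-vapor: g' = 0.205, ΔT' = 1.86/(1−0.205) = 2.3396 °C.
Change = 2.3396 − 3.6832 = -1.34 °C.

-1.34 °C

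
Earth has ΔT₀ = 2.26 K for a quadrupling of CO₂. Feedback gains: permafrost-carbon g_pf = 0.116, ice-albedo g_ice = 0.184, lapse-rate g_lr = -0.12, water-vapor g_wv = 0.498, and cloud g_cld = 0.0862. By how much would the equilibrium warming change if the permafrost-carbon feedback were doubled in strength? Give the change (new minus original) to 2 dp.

Original: g = 0.7642, ΔT = 2.26/(1−0.7642) = 9.5844 K.
With doubled permafrost-carbon: g' = 0.8802, ΔT' = 2.26/(1−0.8802) = 18.8648 K.
Change = 18.8648 − 9.5844 = 9.28 K.

9.28 K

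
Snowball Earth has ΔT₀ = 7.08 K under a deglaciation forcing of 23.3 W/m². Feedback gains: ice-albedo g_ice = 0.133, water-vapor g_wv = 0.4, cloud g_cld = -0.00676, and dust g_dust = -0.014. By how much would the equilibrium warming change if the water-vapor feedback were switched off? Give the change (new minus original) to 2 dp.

Original: g = 0.51224, ΔT = 7.08/(1−0.51224) = 14.5153 K.
Without water-vapor: g' = 0.11224, ΔT' = 7.08/(1−0.11224) = 7.9751 K.
Change = 7.9751 − 14.5153 = -6.54 K.

-6.54 K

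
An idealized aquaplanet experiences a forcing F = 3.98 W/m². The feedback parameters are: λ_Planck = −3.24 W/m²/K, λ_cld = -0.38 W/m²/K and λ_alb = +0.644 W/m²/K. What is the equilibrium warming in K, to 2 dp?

1.34 K

Net feedback parameter λ = (−3.24) + (-0.38) + (+0.644) = -2.976 W/m²/K.
ΔT = −F/λ = −3.98/(-2.976) = 1.34 K.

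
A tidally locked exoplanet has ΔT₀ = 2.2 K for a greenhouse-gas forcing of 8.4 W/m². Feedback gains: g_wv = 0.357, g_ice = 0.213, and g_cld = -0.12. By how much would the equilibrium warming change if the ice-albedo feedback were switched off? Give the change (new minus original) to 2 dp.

Original: g = 0.45, ΔT = 2.2/(1−0.45) = 4.0000 K.
Without ice-albedo: g' = 0.237, ΔT' = 2.2/(1−0.237) = 2.8834 K.
Change = 2.8834 − 4.0000 = -1.12 K.

-1.12 K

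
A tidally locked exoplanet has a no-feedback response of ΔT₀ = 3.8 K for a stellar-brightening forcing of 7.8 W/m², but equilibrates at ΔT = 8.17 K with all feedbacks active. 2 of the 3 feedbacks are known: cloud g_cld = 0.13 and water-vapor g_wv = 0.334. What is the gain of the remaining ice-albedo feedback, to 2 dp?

Amplification A = ΔT/ΔT₀ = 8.17/3.8 = 2.15.
Total gain g = 1 − 1/A = 1 − 1/2.15 = 0.5349.
Known gains sum to 0.13 + 0.334 = 0.464.
g_ice = 0.5349 − 0.464 = 0.07.

0.07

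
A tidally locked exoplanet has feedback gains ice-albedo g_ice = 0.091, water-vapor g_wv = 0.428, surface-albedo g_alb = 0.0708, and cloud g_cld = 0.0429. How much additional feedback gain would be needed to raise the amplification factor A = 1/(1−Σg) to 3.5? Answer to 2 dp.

Current total gain = 0.6327.
Target gain for A = 3.5: g* = 1 − 1/3.5 = 0.7143.
Additional gain needed = 0.7143 − 0.6327 = 0.08.

0.08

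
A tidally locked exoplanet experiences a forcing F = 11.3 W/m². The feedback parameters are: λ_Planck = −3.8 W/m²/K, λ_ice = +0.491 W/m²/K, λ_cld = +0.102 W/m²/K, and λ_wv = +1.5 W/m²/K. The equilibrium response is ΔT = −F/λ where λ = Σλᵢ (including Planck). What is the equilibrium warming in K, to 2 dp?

6.62 K

Net feedback parameter λ = (−3.8) + (+0.491) + (+0.102) + (+1.5) = -1.707 W/m²/K.
ΔT = −F/λ = −11.3/(-1.707) = 6.62 K.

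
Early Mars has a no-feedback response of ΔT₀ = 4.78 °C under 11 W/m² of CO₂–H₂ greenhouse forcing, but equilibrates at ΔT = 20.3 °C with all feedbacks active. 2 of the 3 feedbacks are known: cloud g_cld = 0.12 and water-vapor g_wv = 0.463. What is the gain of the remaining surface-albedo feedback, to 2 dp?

Amplification A = ΔT/ΔT₀ = 20.3/4.78 = 4.247.
Total gain g = 1 − 1/A = 1 − 1/4.247 = 0.7645.
Known gains sum to 0.12 + 0.463 = 0.583.
g_alb = 0.7645 − 0.583 = 0.18.

0.18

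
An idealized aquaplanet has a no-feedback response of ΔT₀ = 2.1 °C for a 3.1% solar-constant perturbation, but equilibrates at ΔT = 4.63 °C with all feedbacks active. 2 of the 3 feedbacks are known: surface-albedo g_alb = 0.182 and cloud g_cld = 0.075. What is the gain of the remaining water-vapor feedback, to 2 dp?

0.29

Amplification A = ΔT/ΔT₀ = 4.63/2.1 = 2.205.
Total gain g = 1 − 1/A = 1 − 1/2.205 = 0.5465.
Known gains sum to 0.182 + 0.075 = 0.257.
g_wv = 0.5465 − 0.257 = 0.29.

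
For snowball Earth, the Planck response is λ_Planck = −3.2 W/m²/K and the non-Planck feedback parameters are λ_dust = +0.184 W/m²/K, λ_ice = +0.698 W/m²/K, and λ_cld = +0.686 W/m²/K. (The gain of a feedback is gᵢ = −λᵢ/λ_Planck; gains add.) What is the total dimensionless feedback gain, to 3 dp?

Convert to gains: g_dust = 0.184/3.2 = 0.0575; g_ice = 0.698/3.2 = 0.2181; g_cld = 0.686/3.2 = 0.2144.
Total gain g = 0.49.

0.490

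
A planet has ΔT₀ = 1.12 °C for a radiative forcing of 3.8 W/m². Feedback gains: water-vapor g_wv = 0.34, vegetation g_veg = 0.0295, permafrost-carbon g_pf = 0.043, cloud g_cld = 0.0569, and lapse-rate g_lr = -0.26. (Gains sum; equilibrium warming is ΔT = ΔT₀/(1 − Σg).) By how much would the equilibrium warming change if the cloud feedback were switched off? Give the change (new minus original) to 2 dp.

Original: g = 0.2094, ΔT = 1.12/(1−0.2094) = 1.4166 °C.
Without cloud: g' = 0.1525, ΔT' = 1.12/(1−0.1525) = 1.3215 °C.
Change = 1.3215 − 1.4166 = -0.10 °C.

-0.10 °C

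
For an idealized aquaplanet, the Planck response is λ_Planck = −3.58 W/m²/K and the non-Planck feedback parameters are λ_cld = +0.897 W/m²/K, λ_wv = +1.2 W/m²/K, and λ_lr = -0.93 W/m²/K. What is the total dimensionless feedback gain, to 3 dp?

0.326

Convert to gains: g_cld = 0.897/3.58 = 0.2506; g_wv = 1.2/3.58 = 0.3352; g_lr = -0.93/3.58 = -0.2598.
Total gain g = 0.326.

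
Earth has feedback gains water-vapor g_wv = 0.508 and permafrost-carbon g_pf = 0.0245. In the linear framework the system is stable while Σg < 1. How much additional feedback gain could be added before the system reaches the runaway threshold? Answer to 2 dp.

0.47

Current total gain = 0.508 + 0.0245 = 0.5325.
Margin to runaway = 1 − 0.5325 = 0.47.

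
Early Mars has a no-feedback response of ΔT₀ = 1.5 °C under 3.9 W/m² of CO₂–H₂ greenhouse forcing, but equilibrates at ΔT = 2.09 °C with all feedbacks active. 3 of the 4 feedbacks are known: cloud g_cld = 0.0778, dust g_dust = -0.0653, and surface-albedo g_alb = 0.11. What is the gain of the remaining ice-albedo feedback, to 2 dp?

0.16

Amplification A = ΔT/ΔT₀ = 2.09/1.5 = 1.393.
Total gain g = 1 − 1/A = 1 − 1/1.393 = 0.2821.
Known gains sum to 0.0778 − 0.0653 + 0.11 = 0.1225.
g_ice = 0.2821 − 0.1225 = 0.16.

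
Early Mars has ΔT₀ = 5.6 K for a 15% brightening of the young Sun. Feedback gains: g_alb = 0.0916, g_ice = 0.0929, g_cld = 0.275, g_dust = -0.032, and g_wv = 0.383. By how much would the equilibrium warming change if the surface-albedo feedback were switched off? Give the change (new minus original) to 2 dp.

-9.63 K

Original: g = 0.8105, ΔT = 5.6/(1−0.8105) = 29.5515 K.
Without surface-albedo: g' = 0.7189, ΔT' = 5.6/(1−0.7189) = 19.9217 K.
Change = 19.9217 − 29.5515 = -9.63 K.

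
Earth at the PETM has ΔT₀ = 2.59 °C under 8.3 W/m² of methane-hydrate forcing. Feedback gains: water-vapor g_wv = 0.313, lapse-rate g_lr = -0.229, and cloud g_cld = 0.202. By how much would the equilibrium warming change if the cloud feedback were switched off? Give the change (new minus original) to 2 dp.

-0.80 °C

Original: g = 0.286, ΔT = 2.59/(1−0.286) = 3.6275 °C.
Without cloud: g' = 0.084, ΔT' = 2.59/(1−0.084) = 2.8275 °C.
Change = 2.8275 − 3.6275 = -0.80 °C.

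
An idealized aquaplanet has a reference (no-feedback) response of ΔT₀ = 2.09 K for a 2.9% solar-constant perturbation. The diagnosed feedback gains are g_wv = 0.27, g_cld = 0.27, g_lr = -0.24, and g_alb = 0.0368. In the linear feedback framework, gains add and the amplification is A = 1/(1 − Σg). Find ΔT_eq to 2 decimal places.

3.15 K

Total gain g = 0.27 + 0.27 − 0.24 + 0.0368 = 0.3368.
Amplification A = 1/(1 − 0.3368) = 1.508.
ΔT = 2.09 × 1.508 = 3.15 K.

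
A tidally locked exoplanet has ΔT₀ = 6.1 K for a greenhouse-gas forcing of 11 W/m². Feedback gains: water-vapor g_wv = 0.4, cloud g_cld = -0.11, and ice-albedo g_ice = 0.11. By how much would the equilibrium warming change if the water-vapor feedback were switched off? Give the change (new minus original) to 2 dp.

Original: g = 0.4, ΔT = 6.1/(1−0.4) = 10.1667 K.
Without water-vapor: g' = 0, ΔT' = 6.1/(1−0) = 6.1000 K.
Change = 6.1000 − 10.1667 = -4.07 K.

-4.07 K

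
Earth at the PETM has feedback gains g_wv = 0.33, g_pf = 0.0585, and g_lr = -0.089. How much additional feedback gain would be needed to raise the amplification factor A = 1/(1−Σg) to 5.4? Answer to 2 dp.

0.52

Current total gain = 0.2995.
Target gain for A = 5.4: g* = 1 − 1/5.4 = 0.8148.
Additional gain needed = 0.8148 − 0.2995 = 0.52.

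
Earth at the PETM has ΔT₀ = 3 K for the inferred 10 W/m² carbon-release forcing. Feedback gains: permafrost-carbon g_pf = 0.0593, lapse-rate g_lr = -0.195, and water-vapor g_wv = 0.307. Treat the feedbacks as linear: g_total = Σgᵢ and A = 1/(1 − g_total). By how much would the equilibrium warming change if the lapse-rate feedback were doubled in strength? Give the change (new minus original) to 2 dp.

-0.69 K

Original: g = 0.1713, ΔT = 3/(1−0.1713) = 3.6201 K.
With doubled lapse-rate: g' = -0.0237, ΔT' = 3/(1+0.0237) = 2.9305 K.
Change = 2.9305 − 3.6201 = -0.69 K.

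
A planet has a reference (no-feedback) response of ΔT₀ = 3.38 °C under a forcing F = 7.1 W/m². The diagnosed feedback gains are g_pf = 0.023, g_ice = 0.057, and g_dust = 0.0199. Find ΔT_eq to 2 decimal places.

3.76 °C

Total gain g = 0.023 + 0.057 + 0.0199 = 0.0999.
Amplification A = 1/(1 − 0.0999) = 1.111.
ΔT = 3.38 × 1.111 = 3.76 °C.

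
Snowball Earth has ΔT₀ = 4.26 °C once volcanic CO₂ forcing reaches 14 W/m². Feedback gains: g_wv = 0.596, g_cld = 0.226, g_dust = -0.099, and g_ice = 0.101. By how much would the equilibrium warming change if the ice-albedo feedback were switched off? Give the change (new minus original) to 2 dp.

-8.83 °C

Original: g = 0.824, ΔT = 4.26/(1−0.824) = 24.2045 °C.
Without ice-albedo: g' = 0.723, ΔT' = 4.26/(1−0.723) = 15.3791 °C.
Change = 15.3791 − 24.2045 = -8.83 °C.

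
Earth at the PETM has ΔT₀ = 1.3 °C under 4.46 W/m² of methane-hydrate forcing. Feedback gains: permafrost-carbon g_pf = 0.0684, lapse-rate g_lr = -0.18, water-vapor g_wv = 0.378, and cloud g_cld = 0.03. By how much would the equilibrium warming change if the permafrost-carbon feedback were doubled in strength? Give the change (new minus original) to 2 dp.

0.20 °C

Original: g = 0.2964, ΔT = 1.3/(1−0.2964) = 1.8476 °C.
With doubled permafrost-carbon: g' = 0.3648, ΔT' = 1.3/(1−0.3648) = 2.0466 °C.
Change = 2.0466 − 1.8476 = 0.20 °C.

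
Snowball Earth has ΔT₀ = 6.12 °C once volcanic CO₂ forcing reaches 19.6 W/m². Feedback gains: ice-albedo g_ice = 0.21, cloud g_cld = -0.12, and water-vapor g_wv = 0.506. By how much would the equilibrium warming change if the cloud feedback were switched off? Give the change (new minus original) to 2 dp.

Original: g = 0.596, ΔT = 6.12/(1−0.596) = 15.1485 °C.
Without cloud: g' = 0.716, ΔT' = 6.12/(1−0.716) = 21.5493 °C.
Change = 21.5493 − 15.1485 = 6.40 °C.

6.40 °C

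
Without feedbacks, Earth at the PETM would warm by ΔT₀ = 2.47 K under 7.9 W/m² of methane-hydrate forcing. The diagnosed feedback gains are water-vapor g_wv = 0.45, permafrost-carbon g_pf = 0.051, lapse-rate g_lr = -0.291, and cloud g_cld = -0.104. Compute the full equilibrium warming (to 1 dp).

2.8 K

Total gain g = 0.45 + 0.051 − 0.291 − 0.104 = 0.106.
Amplification A = 1/(1 − 0.106) = 1.119.
ΔT = 2.47 × 1.119 = 2.8 K.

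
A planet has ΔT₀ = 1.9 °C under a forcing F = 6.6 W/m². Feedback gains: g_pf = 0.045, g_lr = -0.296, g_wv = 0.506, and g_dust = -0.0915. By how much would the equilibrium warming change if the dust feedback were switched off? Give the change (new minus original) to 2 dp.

0.28 °C

Original: g = 0.1635, ΔT = 1.9/(1−0.1635) = 2.2714 °C.
Without dust: g' = 0.255, ΔT' = 1.9/(1−0.255) = 2.5503 °C.
Change = 2.5503 − 2.2714 = 0.28 °C.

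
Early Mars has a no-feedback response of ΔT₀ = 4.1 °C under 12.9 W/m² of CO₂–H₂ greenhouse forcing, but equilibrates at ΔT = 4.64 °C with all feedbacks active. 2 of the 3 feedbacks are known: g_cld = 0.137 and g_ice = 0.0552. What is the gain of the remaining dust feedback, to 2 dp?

Amplification A = ΔT/ΔT₀ = 4.64/4.1 = 1.132.
Total gain g = 1 − 1/A = 1 − 1/1.132 = 0.1166.
Known gains sum to 0.137 + 0.0552 = 0.1922.
g_dust = 0.1166 − 0.1922 = -0.08.

-0.08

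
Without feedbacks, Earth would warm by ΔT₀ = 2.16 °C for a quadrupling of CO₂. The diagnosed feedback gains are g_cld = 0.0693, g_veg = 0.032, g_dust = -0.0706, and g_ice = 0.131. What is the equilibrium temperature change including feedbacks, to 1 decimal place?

2.6 °C

Total gain g = 0.0693 + 0.032 − 0.0706 + 0.131 = 0.1617.
Amplification A = 1/(1 − 0.1617) = 1.193.
ΔT = 2.16 × 1.193 = 2.6 °C.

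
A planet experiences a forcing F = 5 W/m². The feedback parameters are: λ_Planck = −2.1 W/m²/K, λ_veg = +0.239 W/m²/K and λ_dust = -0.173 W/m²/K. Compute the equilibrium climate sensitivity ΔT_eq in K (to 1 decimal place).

2.5 K

Net feedback parameter λ = (−2.1) + (+0.239) + (-0.173) = -2.034 W/m²/K.
ΔT = −F/λ = −5/(-2.034) = 2.5 K.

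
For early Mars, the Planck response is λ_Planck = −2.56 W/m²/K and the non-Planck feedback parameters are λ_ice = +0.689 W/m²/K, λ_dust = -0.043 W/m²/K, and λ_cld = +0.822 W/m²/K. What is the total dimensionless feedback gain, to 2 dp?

0.57

Convert to gains: g_ice = 0.689/2.56 = 0.2691; g_dust = -0.043/2.56 = -0.0168; g_cld = 0.822/2.56 = 0.3211.
Total gain g = 0.5734.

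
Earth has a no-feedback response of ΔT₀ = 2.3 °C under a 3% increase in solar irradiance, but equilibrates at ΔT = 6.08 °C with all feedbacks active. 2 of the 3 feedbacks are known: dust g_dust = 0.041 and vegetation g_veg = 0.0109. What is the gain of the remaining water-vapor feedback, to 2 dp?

Amplification A = ΔT/ΔT₀ = 6.08/2.3 = 2.643.
Total gain g = 1 − 1/A = 1 − 1/2.643 = 0.6216.
Known gains sum to 0.041 + 0.0109 = 0.0519.
g_wv = 0.6216 − 0.0519 = 0.57.

0.57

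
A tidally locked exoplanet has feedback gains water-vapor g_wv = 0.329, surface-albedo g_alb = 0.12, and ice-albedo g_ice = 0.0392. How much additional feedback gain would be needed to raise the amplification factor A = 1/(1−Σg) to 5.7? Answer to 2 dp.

0.34

Current total gain = 0.4882.
Target gain for A = 5.7: g* = 1 − 1/5.7 = 0.8246.
Additional gain needed = 0.8246 − 0.4882 = 0.34.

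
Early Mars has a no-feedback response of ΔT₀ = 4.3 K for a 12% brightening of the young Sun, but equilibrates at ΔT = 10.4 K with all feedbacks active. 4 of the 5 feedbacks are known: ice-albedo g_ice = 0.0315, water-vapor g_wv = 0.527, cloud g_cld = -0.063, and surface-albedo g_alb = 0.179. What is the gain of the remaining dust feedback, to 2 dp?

Amplification A = ΔT/ΔT₀ = 10.4/4.3 = 2.419.
Total gain g = 1 − 1/A = 1 − 1/2.419 = 0.5866.
Known gains sum to 0.0315 + 0.527 − 0.063 + 0.179 = 0.6745.
g_dust = 0.5866 − 0.6745 = -0.09.

-0.09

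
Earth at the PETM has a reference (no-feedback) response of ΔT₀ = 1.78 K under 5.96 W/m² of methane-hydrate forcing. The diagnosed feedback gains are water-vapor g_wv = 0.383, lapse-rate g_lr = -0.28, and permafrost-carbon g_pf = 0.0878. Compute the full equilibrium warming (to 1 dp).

2.2 K

Total gain g = 0.383 − 0.28 + 0.0878 = 0.1908.
Amplification A = 1/(1 − 0.1908) = 1.236.
ΔT = 1.78 × 1.236 = 2.2 K.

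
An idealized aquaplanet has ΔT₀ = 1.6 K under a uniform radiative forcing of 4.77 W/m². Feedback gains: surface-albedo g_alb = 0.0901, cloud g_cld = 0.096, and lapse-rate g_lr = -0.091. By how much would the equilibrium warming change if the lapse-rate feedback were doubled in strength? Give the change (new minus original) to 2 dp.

-0.16 K

Original: g = 0.0951, ΔT = 1.6/(1−0.0951) = 1.7682 K.
With doubled lapse-rate: g' = 0.0041, ΔT' = 1.6/(1−0.0041) = 1.6066 K.
Change = 1.6066 − 1.7682 = -0.16 K.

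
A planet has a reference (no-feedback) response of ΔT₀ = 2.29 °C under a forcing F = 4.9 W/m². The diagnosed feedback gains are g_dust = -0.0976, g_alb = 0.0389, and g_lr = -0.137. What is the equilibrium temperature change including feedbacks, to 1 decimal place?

1.9 °C

Total gain g = -0.0976 + 0.0389 − 0.137 = -0.1957.
Amplification A = 1/(1 + 0.1957) = 0.8363.
ΔT = 2.29 × 0.8363 = 1.9 °C.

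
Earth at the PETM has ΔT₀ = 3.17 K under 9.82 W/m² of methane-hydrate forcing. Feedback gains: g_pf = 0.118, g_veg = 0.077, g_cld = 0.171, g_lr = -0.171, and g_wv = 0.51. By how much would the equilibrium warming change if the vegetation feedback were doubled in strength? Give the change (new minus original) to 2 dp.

3.80 K

Original: g = 0.705, ΔT = 3.17/(1−0.705) = 10.7458 K.
With doubled vegetation: g' = 0.782, ΔT' = 3.17/(1−0.782) = 14.5413 K.
Change = 14.5413 − 10.7458 = 3.80 K.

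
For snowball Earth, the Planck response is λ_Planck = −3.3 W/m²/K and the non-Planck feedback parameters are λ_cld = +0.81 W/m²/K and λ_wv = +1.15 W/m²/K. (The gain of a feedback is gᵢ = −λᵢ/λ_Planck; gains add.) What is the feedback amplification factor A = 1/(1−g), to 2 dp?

2.46

Convert to gains: g_cld = 0.81/3.3 = 0.2455; g_wv = 1.15/3.3 = 0.3485.
Total gain g = 0.594.
A = 1/(1 − 0.594) = 2.46.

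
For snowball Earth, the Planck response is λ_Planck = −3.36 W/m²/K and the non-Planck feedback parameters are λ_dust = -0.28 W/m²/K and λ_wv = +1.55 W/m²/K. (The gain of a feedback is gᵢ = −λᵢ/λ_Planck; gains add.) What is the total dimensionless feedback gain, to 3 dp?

0.378

Convert to gains: g_dust = -0.28/3.36 = -0.08333; g_wv = 1.55/3.36 = 0.4613.
Total gain g = 0.37797.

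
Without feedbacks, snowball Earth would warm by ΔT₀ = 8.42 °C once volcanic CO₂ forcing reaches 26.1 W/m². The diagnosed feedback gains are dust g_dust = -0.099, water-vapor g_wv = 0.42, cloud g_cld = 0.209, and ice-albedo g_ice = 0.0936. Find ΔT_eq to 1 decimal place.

22.4 °C

Total gain g = -0.099 + 0.42 + 0.209 + 0.0936 = 0.6236.
Amplification A = 1/(1 − 0.6236) = 2.657.
ΔT = 8.42 × 2.657 = 22.4 °C.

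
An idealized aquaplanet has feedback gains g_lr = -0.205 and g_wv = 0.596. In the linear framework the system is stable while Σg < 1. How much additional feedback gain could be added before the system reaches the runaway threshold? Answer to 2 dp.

0.61

Current total gain = -0.205 + 0.596 = 0.391.
Margin to runaway = 1 − 0.391 = 0.61.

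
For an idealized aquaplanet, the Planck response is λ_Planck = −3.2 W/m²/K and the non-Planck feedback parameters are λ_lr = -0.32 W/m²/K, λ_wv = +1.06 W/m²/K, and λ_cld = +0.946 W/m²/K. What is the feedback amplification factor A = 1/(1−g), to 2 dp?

2.11

Convert to gains: g_lr = -0.32/3.2 = -0.1; g_wv = 1.06/3.2 = 0.3312; g_cld = 0.946/3.2 = 0.2956.
Total gain g = 0.5268.
A = 1/(1 − 0.5268) = 2.11.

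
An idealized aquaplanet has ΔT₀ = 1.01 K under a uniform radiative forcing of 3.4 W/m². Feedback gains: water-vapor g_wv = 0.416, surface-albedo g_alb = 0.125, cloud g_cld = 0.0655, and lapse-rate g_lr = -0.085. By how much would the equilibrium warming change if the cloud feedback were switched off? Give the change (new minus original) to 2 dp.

-0.25 K

Original: g = 0.5215, ΔT = 1.01/(1−0.5215) = 2.1108 K.
Without cloud: g' = 0.456, ΔT' = 1.01/(1−0.456) = 1.8566 K.
Change = 1.8566 − 2.1108 = -0.25 K.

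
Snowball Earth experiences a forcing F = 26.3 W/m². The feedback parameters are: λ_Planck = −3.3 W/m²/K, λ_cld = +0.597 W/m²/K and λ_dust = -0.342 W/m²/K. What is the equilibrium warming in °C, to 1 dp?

Net feedback parameter λ = (−3.3) + (+0.597) + (-0.342) = -3.045 W/m²/K.
ΔT = −F/λ = −26.3/(-3.045) = 8.6 °C.

8.6 °C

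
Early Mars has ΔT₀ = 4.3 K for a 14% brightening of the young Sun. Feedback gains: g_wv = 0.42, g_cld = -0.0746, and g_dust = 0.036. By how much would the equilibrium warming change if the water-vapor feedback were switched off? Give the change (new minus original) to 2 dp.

-2.81 K

Original: g = 0.3814, ΔT = 4.3/(1−0.3814) = 6.9512 K.
Without water-vapor: g' = -0.0386, ΔT' = 4.3/(1+0.0386) = 4.1402 K.
Change = 4.1402 − 6.9512 = -2.81 K.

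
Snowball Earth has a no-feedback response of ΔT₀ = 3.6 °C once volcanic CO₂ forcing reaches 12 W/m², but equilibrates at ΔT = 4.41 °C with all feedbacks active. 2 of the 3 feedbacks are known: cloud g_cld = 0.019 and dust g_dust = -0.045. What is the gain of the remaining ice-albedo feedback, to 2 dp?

0.21

Amplification A = ΔT/ΔT₀ = 4.41/3.6 = 1.225.
Total gain g = 1 − 1/A = 1 − 1/1.225 = 0.1837.
Known gains sum to 0.019 − 0.045 = -0.026.
g_ice = 0.1837 + 0.026 = 0.21.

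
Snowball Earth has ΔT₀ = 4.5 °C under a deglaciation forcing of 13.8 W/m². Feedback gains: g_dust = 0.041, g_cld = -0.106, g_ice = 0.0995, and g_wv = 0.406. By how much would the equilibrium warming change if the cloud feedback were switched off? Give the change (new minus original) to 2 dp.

1.88 °C

Original: g = 0.4405, ΔT = 4.5/(1−0.4405) = 8.0429 °C.
Without cloud: g' = 0.5465, ΔT' = 4.5/(1−0.5465) = 9.9228 °C.
Change = 9.9228 − 8.0429 = 1.88 °C.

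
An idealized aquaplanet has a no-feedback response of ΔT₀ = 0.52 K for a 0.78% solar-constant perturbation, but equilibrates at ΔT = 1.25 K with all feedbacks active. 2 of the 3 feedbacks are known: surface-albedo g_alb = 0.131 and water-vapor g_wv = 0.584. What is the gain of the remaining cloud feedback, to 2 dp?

-0.13

Amplification A = ΔT/ΔT₀ = 1.25/0.52 = 2.404.
Total gain g = 1 − 1/A = 1 − 1/2.404 = 0.584.
Known gains sum to 0.131 + 0.584 = 0.715.
g_cld = 0.584 − 0.715 = -0.13.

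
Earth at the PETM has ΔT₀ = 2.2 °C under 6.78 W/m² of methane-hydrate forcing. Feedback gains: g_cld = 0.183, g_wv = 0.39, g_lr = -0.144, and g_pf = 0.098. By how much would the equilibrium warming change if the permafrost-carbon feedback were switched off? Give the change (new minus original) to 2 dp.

-0.80 °C

Original: g = 0.527, ΔT = 2.2/(1−0.527) = 4.6512 °C.
Without permafrost-carbon: g' = 0.429, ΔT' = 2.2/(1−0.429) = 3.8529 °C.
Change = 3.8529 − 4.6512 = -0.80 °C.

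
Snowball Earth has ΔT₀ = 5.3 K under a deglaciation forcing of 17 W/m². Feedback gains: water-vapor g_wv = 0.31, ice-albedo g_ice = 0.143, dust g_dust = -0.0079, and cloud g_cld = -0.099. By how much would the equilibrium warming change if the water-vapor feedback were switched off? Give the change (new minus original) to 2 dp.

Original: g = 0.3461, ΔT = 5.3/(1−0.3461) = 8.1052 K.
Without water-vapor: g' = 0.0361, ΔT' = 5.3/(1−0.0361) = 5.4985 K.
Change = 5.4985 − 8.1052 = -2.61 K.

-2.61 K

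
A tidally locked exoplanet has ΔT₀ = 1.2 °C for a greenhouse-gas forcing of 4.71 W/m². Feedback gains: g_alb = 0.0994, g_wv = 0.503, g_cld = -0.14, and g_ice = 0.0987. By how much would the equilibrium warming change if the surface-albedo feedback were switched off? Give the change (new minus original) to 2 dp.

Original: g = 0.5611, ΔT = 1.2/(1−0.5611) = 2.7341 °C.
Without surface-albedo: g' = 0.4617, ΔT' = 1.2/(1−0.4617) = 2.2292 °C.
Change = 2.2292 − 2.7341 = -0.50 °C.

-0.50 °C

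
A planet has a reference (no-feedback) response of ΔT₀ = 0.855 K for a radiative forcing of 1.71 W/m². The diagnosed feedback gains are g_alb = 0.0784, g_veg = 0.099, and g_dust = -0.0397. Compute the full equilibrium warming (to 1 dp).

1.0 K

Total gain g = 0.0784 + 0.099 − 0.0397 = 0.1377.
Amplification A = 1/(1 − 0.1377) = 1.16.
ΔT = 0.855 × 1.16 = 1.0 K.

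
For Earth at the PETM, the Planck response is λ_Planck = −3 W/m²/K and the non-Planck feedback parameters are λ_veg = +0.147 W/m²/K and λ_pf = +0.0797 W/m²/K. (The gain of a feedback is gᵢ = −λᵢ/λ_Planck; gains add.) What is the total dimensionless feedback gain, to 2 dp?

0.08

Convert to gains: g_veg = 0.147/3 = 0.049; g_pf = 0.0797/3 = 0.02657.
Total gain g = 0.07557.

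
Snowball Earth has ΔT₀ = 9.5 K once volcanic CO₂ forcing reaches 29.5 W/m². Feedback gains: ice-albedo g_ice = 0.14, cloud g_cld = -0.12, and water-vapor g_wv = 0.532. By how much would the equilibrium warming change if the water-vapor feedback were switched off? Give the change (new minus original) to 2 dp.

Original: g = 0.552, ΔT = 9.5/(1−0.552) = 21.2054 K.
Without water-vapor: g' = 0.02, ΔT' = 9.5/(1−0.02) = 9.6939 K.
Change = 9.6939 − 21.2054 = -11.51 K.

-11.51 K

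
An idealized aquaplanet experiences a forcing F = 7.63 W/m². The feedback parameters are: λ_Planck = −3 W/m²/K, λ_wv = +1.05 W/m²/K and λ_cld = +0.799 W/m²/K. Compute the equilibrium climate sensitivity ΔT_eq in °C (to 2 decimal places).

Net feedback parameter λ = (−3) + (+1.05) + (+0.799) = -1.151 W/m²/K.
ΔT = −F/λ = −7.63/(-1.151) = 6.63 °C.

6.63 °C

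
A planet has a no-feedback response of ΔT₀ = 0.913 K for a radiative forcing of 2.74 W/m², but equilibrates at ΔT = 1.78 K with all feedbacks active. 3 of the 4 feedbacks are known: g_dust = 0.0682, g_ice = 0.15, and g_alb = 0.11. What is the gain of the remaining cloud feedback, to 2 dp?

Amplification A = ΔT/ΔT₀ = 1.78/0.913 = 1.95.
Total gain g = 1 − 1/A = 1 − 1/1.95 = 0.4872.
Known gains sum to 0.0682 + 0.15 + 0.11 = 0.3282.
g_cld = 0.4872 − 0.3282 = 0.16.

0.16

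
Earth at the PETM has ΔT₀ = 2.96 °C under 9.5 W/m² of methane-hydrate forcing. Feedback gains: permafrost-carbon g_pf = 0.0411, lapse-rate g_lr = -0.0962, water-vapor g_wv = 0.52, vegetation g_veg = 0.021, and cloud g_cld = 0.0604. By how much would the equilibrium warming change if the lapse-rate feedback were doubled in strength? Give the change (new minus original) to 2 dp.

-1.14 °C

Original: g = 0.5463, ΔT = 2.96/(1−0.5463) = 6.5241 °C.
With doubled lapse-rate: g' = 0.4501, ΔT' = 2.96/(1−0.4501) = 5.3828 °C.
Change = 5.3828 − 6.5241 = -1.14 °C.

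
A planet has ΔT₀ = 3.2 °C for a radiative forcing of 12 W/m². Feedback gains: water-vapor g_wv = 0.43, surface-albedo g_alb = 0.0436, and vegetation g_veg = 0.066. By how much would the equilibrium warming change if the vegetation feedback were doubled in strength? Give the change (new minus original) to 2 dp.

1.16 °C

Original: g = 0.5396, ΔT = 3.2/(1−0.5396) = 6.9505 °C.
With doubled vegetation: g' = 0.6056, ΔT' = 3.2/(1−0.6056) = 8.1136 °C.
Change = 8.1136 − 6.9505 = 1.16 °C.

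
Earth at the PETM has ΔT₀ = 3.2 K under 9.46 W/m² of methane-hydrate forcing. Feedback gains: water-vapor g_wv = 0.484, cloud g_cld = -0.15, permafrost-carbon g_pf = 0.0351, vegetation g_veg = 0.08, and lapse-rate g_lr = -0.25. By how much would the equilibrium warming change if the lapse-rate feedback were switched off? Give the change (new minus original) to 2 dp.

Original: g = 0.1991, ΔT = 3.2/(1−0.1991) = 3.9955 K.
Without lapse-rate: g' = 0.4491, ΔT' = 3.2/(1−0.4491) = 5.8087 K.
Change = 5.8087 − 3.9955 = 1.81 K.

1.81 K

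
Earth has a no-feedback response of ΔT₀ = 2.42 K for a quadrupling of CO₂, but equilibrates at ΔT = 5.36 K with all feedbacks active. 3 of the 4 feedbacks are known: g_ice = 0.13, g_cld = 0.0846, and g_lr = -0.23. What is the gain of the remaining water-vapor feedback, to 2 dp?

Amplification A = ΔT/ΔT₀ = 5.36/2.42 = 2.215.
Total gain g = 1 − 1/A = 1 − 1/2.215 = 0.5485.
Known gains sum to 0.13 + 0.0846 − 0.23 = -0.0154.
g_wv = 0.5485 + 0.0154 = 0.56.

0.56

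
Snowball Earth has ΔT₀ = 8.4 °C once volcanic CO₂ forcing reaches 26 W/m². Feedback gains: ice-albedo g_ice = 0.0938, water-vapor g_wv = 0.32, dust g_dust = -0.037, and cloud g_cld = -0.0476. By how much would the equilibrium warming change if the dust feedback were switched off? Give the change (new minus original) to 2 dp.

0.73 °C

Original: g = 0.3292, ΔT = 8.4/(1−0.3292) = 12.5224 °C.
Without dust: g' = 0.3662, ΔT' = 8.4/(1−0.3662) = 13.2534 °C.
Change = 13.2534 − 12.5224 = 0.73 °C.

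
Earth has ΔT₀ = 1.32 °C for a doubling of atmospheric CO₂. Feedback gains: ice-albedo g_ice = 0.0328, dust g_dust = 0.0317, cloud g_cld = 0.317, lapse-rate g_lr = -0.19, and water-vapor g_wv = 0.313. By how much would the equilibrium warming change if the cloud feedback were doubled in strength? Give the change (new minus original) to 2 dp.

Original: g = 0.5045, ΔT = 1.32/(1−0.5045) = 2.6640 °C.
With doubled cloud: g' = 0.8215, ΔT' = 1.32/(1−0.8215) = 7.3950 °C.
Change = 7.3950 − 2.6640 = 4.73 °C.

4.73 °C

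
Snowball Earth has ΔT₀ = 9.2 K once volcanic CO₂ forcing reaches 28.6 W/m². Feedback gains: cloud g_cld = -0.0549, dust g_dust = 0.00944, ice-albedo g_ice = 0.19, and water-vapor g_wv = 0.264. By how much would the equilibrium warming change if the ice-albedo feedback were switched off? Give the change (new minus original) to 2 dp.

-3.78 K

Original: g = 0.40854, ΔT = 9.2/(1−0.40854) = 15.5547 K.
Without ice-albedo: g' = 0.21854, ΔT' = 9.2/(1−0.21854) = 11.7728 K.
Change = 11.7728 − 15.5547 = -3.78 K.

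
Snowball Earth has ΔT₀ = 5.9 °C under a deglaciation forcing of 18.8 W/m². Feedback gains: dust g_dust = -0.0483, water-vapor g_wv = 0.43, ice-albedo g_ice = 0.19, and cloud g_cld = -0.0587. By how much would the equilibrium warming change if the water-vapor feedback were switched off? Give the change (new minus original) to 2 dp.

Original: g = 0.513, ΔT = 5.9/(1−0.513) = 12.1150 °C.
Without water-vapor: g' = 0.083, ΔT' = 5.9/(1−0.083) = 6.4340 °C.
Change = 6.4340 − 12.1150 = -5.68 °C.

-5.68 °C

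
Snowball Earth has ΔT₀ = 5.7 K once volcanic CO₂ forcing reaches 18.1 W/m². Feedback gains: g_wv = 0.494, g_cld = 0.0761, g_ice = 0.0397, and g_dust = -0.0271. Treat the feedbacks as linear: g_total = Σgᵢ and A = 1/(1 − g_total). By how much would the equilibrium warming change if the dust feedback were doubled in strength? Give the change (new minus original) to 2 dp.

-0.83 K

Original: g = 0.5827, ΔT = 5.7/(1−0.5827) = 13.6592 K.
With doubled dust: g' = 0.5556, ΔT' = 5.7/(1−0.5556) = 12.8263 K.
Change = 12.8263 − 13.6592 = -0.83 K.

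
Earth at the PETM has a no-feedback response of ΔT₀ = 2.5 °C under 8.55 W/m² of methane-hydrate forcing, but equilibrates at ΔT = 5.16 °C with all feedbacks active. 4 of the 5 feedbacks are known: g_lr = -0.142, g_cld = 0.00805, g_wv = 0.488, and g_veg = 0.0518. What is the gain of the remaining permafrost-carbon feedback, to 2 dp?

Amplification A = ΔT/ΔT₀ = 5.16/2.5 = 2.064.
Total gain g = 1 − 1/A = 1 − 1/2.064 = 0.5155.
Known gains sum to -0.142 + 0.00805 + 0.488 + 0.0518 = 0.40585.
g_pf = 0.5155 − 0.40585 = 0.11.

0.11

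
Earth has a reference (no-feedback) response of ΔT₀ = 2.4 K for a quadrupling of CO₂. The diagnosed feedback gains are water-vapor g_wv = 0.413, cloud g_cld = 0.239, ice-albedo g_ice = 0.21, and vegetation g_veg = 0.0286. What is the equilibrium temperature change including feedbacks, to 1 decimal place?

21.9 K

Total gain g = 0.413 + 0.239 + 0.21 + 0.0286 = 0.8906.
Amplification A = 1/(1 − 0.8906) = 9.141.
ΔT = 2.4 × 9.141 = 21.9 K.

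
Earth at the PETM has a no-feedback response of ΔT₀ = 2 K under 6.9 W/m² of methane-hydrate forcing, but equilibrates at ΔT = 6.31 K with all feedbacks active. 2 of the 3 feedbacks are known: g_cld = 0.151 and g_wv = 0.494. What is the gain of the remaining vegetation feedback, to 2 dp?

0.04

Amplification A = ΔT/ΔT₀ = 6.31/2 = 3.155.
Total gain g = 1 − 1/A = 1 − 1/3.155 = 0.683.
Known gains sum to 0.151 + 0.494 = 0.645.
g_veg = 0.683 − 0.645 = 0.04.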